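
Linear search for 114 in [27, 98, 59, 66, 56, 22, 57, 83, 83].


i=0: 27!=114
i=1: 98!=114
i=2: 59!=114
i=3: 66!=114
i=4: 56!=114
i=5: 22!=114
i=6: 57!=114
i=7: 83!=114
i=8: 83!=114

Not found, 9 comps


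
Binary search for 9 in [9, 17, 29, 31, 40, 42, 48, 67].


Step 1: lo=0, hi=7, mid=3, val=31
Step 2: lo=0, hi=2, mid=1, val=17
Step 3: lo=0, hi=0, mid=0, val=9

Found at index 0


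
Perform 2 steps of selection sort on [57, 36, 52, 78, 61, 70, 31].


Initial: [57, 36, 52, 78, 61, 70, 31]
Step 1: min=31 at 6
  Swap: [31, 36, 52, 78, 61, 70, 57]
Step 2: min=36 at 1
  Swap: [31, 36, 52, 78, 61, 70, 57]

After 2 steps: [31, 36, 52, 78, 61, 70, 57]


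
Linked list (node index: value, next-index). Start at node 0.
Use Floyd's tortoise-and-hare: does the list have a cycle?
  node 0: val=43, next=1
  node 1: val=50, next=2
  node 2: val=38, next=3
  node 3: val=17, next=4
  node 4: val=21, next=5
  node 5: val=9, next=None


Floyd's tortoise (slow, +1) and hare (fast, +2):
  init: slow=0, fast=0
  step 1: slow=1, fast=2
  step 2: slow=2, fast=4
  step 3: fast 4->5->None, no cycle

Cycle: no


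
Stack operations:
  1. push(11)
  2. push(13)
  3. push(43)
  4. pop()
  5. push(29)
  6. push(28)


push(11) -> [11]
push(13) -> [11, 13]
push(43) -> [11, 13, 43]
pop()->43, [11, 13]
push(29) -> [11, 13, 29]
push(28) -> [11, 13, 29, 28]

Final stack: [11, 13, 29, 28]


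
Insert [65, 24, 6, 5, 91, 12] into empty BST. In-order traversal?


Insert 65: root
Insert 24: L from 65
Insert 6: L from 65 -> L from 24
Insert 5: L from 65 -> L from 24 -> L from 6
Insert 91: R from 65
Insert 12: L from 65 -> L from 24 -> R from 6

In-order: [5, 6, 12, 24, 65, 91]


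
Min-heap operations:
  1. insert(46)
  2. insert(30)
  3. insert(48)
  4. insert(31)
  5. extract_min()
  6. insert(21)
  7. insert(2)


insert(46) -> [46]
insert(30) -> [30, 46]
insert(48) -> [30, 46, 48]
insert(31) -> [30, 31, 48, 46]
extract_min()->30, [31, 46, 48]
insert(21) -> [21, 31, 48, 46]
insert(2) -> [2, 21, 48, 46, 31]

Final heap: [2, 21, 48, 46, 31]


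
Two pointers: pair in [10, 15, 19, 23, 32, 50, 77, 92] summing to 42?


lo=0(10)+hi=7(92)=102
lo=0(10)+hi=6(77)=87
lo=0(10)+hi=5(50)=60
lo=0(10)+hi=4(32)=42

Yes: 10+32=42


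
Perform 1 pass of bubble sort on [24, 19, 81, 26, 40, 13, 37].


Initial: [24, 19, 81, 26, 40, 13, 37]
Pass 1: [19, 24, 26, 40, 13, 37, 81] (5 swaps)

After 1 pass: [19, 24, 26, 40, 13, 37, 81]


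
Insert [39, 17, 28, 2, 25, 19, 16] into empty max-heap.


Insert 39: [39]
Insert 17: [39, 17]
Insert 28: [39, 17, 28]
Insert 2: [39, 17, 28, 2]
Insert 25: [39, 25, 28, 2, 17]
Insert 19: [39, 25, 28, 2, 17, 19]
Insert 16: [39, 25, 28, 2, 17, 19, 16]

Final heap: [39, 25, 28, 2, 17, 19, 16]


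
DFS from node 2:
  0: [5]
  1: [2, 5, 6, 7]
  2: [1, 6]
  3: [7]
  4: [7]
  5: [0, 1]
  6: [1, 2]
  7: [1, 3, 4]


Visit 2, push [6, 1]
Visit 1, push [7, 6, 5]
Visit 5, push [0]
Visit 0, push []
Visit 6, push []
Visit 7, push [4, 3]
Visit 3, push []
Visit 4, push []

DFS order: [2, 1, 5, 0, 6, 7, 3, 4]


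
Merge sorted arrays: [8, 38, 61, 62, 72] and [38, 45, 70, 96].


Take 8 from A
Take 38 from A
Take 38 from B
Take 45 from B
Take 61 from A
Take 62 from A
Take 70 from B
Take 72 from A

Merged: [8, 38, 38, 45, 61, 62, 70, 72, 96]


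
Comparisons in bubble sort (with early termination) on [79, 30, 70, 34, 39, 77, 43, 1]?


Algorithm: bubble sort (with early termination)
Input: [79, 30, 70, 34, 39, 77, 43, 1]
Sorted: [1, 30, 34, 39, 43, 70, 77, 79]

28


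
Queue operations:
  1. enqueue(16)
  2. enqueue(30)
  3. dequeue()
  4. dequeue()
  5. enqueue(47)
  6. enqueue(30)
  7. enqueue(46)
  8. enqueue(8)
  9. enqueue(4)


enqueue(16) -> [16]
enqueue(30) -> [16, 30]
dequeue()->16, [30]
dequeue()->30, []
enqueue(47) -> [47]
enqueue(30) -> [47, 30]
enqueue(46) -> [47, 30, 46]
enqueue(8) -> [47, 30, 46, 8]
enqueue(4) -> [47, 30, 46, 8, 4]

Final queue: [47, 30, 46, 8, 4]


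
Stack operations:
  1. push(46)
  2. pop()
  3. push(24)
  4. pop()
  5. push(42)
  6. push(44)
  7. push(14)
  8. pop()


push(46) -> [46]
pop()->46, []
push(24) -> [24]
pop()->24, []
push(42) -> [42]
push(44) -> [42, 44]
push(14) -> [42, 44, 14]
pop()->14, [42, 44]

Final stack: [42, 44]


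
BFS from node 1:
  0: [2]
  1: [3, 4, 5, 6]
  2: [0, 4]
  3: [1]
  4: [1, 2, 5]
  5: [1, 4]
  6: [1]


Visit 1, enqueue [3, 4, 5, 6]
Visit 3, enqueue []
Visit 4, enqueue [2]
Visit 5, enqueue []
Visit 6, enqueue []
Visit 2, enqueue [0]
Visit 0, enqueue []

BFS order: [1, 3, 4, 5, 6, 2, 0]


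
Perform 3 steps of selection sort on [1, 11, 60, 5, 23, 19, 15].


Initial: [1, 11, 60, 5, 23, 19, 15]
Step 1: min=1 at 0
  Swap: [1, 11, 60, 5, 23, 19, 15]
Step 2: min=5 at 3
  Swap: [1, 5, 60, 11, 23, 19, 15]
Step 3: min=11 at 3
  Swap: [1, 5, 11, 60, 23, 19, 15]

After 3 steps: [1, 5, 11, 60, 23, 19, 15]


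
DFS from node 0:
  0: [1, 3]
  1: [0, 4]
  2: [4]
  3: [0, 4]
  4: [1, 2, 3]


Visit 0, push [3, 1]
Visit 1, push [4]
Visit 4, push [3, 2]
Visit 2, push []
Visit 3, push []

DFS order: [0, 1, 4, 2, 3]


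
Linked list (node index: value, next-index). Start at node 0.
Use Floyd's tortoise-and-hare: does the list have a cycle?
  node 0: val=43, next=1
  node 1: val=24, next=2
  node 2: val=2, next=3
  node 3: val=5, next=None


Floyd's tortoise (slow, +1) and hare (fast, +2):
  init: slow=0, fast=0
  step 1: slow=1, fast=2
  step 2: fast 2->3->None, no cycle

Cycle: no


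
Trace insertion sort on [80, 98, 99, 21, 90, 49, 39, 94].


Initial: [80, 98, 99, 21, 90, 49, 39, 94]
Insert 98: [80, 98, 99, 21, 90, 49, 39, 94]
Insert 99: [80, 98, 99, 21, 90, 49, 39, 94]
Insert 21: [21, 80, 98, 99, 90, 49, 39, 94]
Insert 90: [21, 80, 90, 98, 99, 49, 39, 94]
Insert 49: [21, 49, 80, 90, 98, 99, 39, 94]
Insert 39: [21, 39, 49, 80, 90, 98, 99, 94]
Insert 94: [21, 39, 49, 80, 90, 94, 98, 99]

Sorted: [21, 39, 49, 80, 90, 94, 98, 99]


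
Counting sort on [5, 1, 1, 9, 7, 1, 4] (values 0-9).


Input: [5, 1, 1, 9, 7, 1, 4]
Counts: [0, 3, 0, 0, 1, 1, 0, 1, 0, 1]

Sorted: [1, 1, 1, 4, 5, 7, 9]


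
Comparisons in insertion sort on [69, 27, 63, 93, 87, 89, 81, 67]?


Algorithm: insertion sort
Input: [69, 27, 63, 93, 87, 89, 81, 67]
Sorted: [27, 63, 67, 69, 81, 87, 89, 93]

18


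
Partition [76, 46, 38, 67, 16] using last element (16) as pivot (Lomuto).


Pivot: 16
Place pivot at 0: [16, 46, 38, 67, 76]

Partitioned: [16, 46, 38, 67, 76]


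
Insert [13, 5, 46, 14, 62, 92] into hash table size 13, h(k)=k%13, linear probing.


Insert 13: h=0 -> slot 0
Insert 5: h=5 -> slot 5
Insert 46: h=7 -> slot 7
Insert 14: h=1 -> slot 1
Insert 62: h=10 -> slot 10
Insert 92: h=1, 1 probes -> slot 2

Table: [13, 14, 92, None, None, 5, None, 46, None, None, 62, None, None]


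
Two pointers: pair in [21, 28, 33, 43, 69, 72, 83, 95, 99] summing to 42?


lo=0(21)+hi=8(99)=120
lo=0(21)+hi=7(95)=116
lo=0(21)+hi=6(83)=104
lo=0(21)+hi=5(72)=93
lo=0(21)+hi=4(69)=90
lo=0(21)+hi=3(43)=64
lo=0(21)+hi=2(33)=54
lo=0(21)+hi=1(28)=49

No pair found


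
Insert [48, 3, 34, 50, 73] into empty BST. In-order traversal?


Insert 48: root
Insert 3: L from 48
Insert 34: L from 48 -> R from 3
Insert 50: R from 48
Insert 73: R from 48 -> R from 50

In-order: [3, 34, 48, 50, 73]


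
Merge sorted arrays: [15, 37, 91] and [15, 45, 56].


Take 15 from A
Take 15 from B
Take 37 from A
Take 45 from B
Take 56 from B

Merged: [15, 15, 37, 45, 56, 91]


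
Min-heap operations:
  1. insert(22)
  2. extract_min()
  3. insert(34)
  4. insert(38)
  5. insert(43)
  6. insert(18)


insert(22) -> [22]
extract_min()->22, []
insert(34) -> [34]
insert(38) -> [34, 38]
insert(43) -> [34, 38, 43]
insert(18) -> [18, 34, 43, 38]

Final heap: [18, 34, 43, 38]


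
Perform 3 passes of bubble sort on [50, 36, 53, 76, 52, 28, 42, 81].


Initial: [50, 36, 53, 76, 52, 28, 42, 81]
Pass 1: [36, 50, 53, 52, 28, 42, 76, 81] (4 swaps)
Pass 2: [36, 50, 52, 28, 42, 53, 76, 81] (3 swaps)
Pass 3: [36, 50, 28, 42, 52, 53, 76, 81] (2 swaps)

After 3 passes: [36, 50, 28, 42, 52, 53, 76, 81]


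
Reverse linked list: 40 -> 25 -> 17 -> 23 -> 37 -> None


Step 1: curr=40, set curr.next=prev(None) | reversed so far: 40
Step 2: curr=25, set curr.next=prev(40) | reversed so far: 25 -> 40
Step 3: curr=17, set curr.next=prev(25) | reversed so far: 17 -> 25 -> 40
Step 4: curr=23, set curr.next=prev(17) | reversed so far: 23 -> 17 -> 25 -> 40
Step 5: curr=37, set curr.next=prev(23) | reversed so far: 37 -> 23 -> 17 -> 25 -> 40

37 -> 23 -> 17 -> 25 -> 40 -> None


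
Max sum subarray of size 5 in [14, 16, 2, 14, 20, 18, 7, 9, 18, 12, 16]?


[0:5]: 66
[1:6]: 70
[2:7]: 61
[3:8]: 68
[4:9]: 72
[5:10]: 64
[6:11]: 62

Max: 72 at [4:9]


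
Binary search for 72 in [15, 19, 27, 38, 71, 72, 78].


Step 1: lo=0, hi=6, mid=3, val=38
Step 2: lo=4, hi=6, mid=5, val=72

Found at index 5


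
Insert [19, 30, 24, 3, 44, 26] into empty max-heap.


Insert 19: [19]
Insert 30: [30, 19]
Insert 24: [30, 19, 24]
Insert 3: [30, 19, 24, 3]
Insert 44: [44, 30, 24, 3, 19]
Insert 26: [44, 30, 26, 3, 19, 24]

Final heap: [44, 30, 26, 3, 19, 24]


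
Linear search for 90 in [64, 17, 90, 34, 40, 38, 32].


i=0: 64!=90
i=1: 17!=90
i=2: 90==90 found!

Found at 2, 3 comps


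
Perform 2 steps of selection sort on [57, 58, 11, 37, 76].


Initial: [57, 58, 11, 37, 76]
Step 1: min=11 at 2
  Swap: [11, 58, 57, 37, 76]
Step 2: min=37 at 3
  Swap: [11, 37, 57, 58, 76]

After 2 steps: [11, 37, 57, 58, 76]


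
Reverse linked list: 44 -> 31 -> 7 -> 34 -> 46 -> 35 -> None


Step 1: curr=44, set curr.next=prev(None) | reversed so far: 44
Step 2: curr=31, set curr.next=prev(44) | reversed so far: 31 -> 44
Step 3: curr=7, set curr.next=prev(31) | reversed so far: 7 -> 31 -> 44
Step 4: curr=34, set curr.next=prev(7) | reversed so far: 34 -> 7 -> 31 -> 44
Step 5: curr=46, set curr.next=prev(34) | reversed so far: 46 -> 34 -> 7 -> 31 -> 44
Step 6: curr=35, set curr.next=prev(46) | reversed so far: 35 -> 46 -> 34 -> 7 -> 31 -> 44

35 -> 46 -> 34 -> 7 -> 31 -> 44 -> None


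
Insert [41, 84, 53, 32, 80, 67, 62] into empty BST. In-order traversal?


Insert 41: root
Insert 84: R from 41
Insert 53: R from 41 -> L from 84
Insert 32: L from 41
Insert 80: R from 41 -> L from 84 -> R from 53
Insert 67: R from 41 -> L from 84 -> R from 53 -> L from 80
Insert 62: R from 41 -> L from 84 -> R from 53 -> L from 80 -> L from 67

In-order: [32, 41, 53, 62, 67, 80, 84]


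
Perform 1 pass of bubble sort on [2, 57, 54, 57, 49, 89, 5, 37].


Initial: [2, 57, 54, 57, 49, 89, 5, 37]
Pass 1: [2, 54, 57, 49, 57, 5, 37, 89] (4 swaps)

After 1 pass: [2, 54, 57, 49, 57, 5, 37, 89]


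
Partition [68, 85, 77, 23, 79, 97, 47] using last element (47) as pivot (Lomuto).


Pivot: 47
  23 <= 47: swap -> [23, 85, 77, 68, 79, 97, 47]
Place pivot at 1: [23, 47, 77, 68, 79, 97, 85]

Partitioned: [23, 47, 77, 68, 79, 97, 85]


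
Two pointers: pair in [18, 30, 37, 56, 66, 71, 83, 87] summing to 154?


lo=0(18)+hi=7(87)=105
lo=1(30)+hi=7(87)=117
lo=2(37)+hi=7(87)=124
lo=3(56)+hi=7(87)=143
lo=4(66)+hi=7(87)=153
lo=5(71)+hi=7(87)=158
lo=5(71)+hi=6(83)=154

Yes: 71+83=154


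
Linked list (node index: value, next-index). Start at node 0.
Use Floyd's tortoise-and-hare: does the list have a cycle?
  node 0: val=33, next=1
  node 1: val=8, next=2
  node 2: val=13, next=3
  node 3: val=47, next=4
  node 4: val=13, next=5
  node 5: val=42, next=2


Floyd's tortoise (slow, +1) and hare (fast, +2):
  init: slow=0, fast=0
  step 1: slow=1, fast=2
  step 2: slow=2, fast=4
  step 3: slow=3, fast=2
  step 4: slow=4, fast=4
  slow == fast at node 4: cycle detected

Cycle: yes


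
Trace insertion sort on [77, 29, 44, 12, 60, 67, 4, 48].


Initial: [77, 29, 44, 12, 60, 67, 4, 48]
Insert 29: [29, 77, 44, 12, 60, 67, 4, 48]
Insert 44: [29, 44, 77, 12, 60, 67, 4, 48]
Insert 12: [12, 29, 44, 77, 60, 67, 4, 48]
Insert 60: [12, 29, 44, 60, 77, 67, 4, 48]
Insert 67: [12, 29, 44, 60, 67, 77, 4, 48]
Insert 4: [4, 12, 29, 44, 60, 67, 77, 48]
Insert 48: [4, 12, 29, 44, 48, 60, 67, 77]

Sorted: [4, 12, 29, 44, 48, 60, 67, 77]


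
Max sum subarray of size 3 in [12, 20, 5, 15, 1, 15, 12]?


[0:3]: 37
[1:4]: 40
[2:5]: 21
[3:6]: 31
[4:7]: 28

Max: 40 at [1:4]


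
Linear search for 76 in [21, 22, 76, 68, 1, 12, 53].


i=0: 21!=76
i=1: 22!=76
i=2: 76==76 found!

Found at 2, 3 comps


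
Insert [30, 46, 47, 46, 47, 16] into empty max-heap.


Insert 30: [30]
Insert 46: [46, 30]
Insert 47: [47, 30, 46]
Insert 46: [47, 46, 46, 30]
Insert 47: [47, 47, 46, 30, 46]
Insert 16: [47, 47, 46, 30, 46, 16]

Final heap: [47, 47, 46, 30, 46, 16]


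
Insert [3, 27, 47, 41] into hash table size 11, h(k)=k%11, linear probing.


Insert 3: h=3 -> slot 3
Insert 27: h=5 -> slot 5
Insert 47: h=3, 1 probes -> slot 4
Insert 41: h=8 -> slot 8

Table: [None, None, None, 3, 47, 27, None, None, 41, None, None]


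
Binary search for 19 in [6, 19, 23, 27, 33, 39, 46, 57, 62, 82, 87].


Step 1: lo=0, hi=10, mid=5, val=39
Step 2: lo=0, hi=4, mid=2, val=23
Step 3: lo=0, hi=1, mid=0, val=6
Step 4: lo=1, hi=1, mid=1, val=19

Found at index 1


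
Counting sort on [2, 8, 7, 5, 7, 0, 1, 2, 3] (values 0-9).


Input: [2, 8, 7, 5, 7, 0, 1, 2, 3]
Counts: [1, 1, 2, 1, 0, 1, 0, 2, 1, 0]

Sorted: [0, 1, 2, 2, 3, 5, 7, 7, 8]


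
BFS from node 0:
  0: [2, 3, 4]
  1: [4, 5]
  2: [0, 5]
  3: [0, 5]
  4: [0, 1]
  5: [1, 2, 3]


Visit 0, enqueue [2, 3, 4]
Visit 2, enqueue [5]
Visit 3, enqueue []
Visit 4, enqueue [1]
Visit 5, enqueue []
Visit 1, enqueue []

BFS order: [0, 2, 3, 4, 5, 1]


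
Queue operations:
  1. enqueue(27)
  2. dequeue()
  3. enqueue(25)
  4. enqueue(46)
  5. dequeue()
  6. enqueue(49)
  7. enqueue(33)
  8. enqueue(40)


enqueue(27) -> [27]
dequeue()->27, []
enqueue(25) -> [25]
enqueue(46) -> [25, 46]
dequeue()->25, [46]
enqueue(49) -> [46, 49]
enqueue(33) -> [46, 49, 33]
enqueue(40) -> [46, 49, 33, 40]

Final queue: [46, 49, 33, 40]


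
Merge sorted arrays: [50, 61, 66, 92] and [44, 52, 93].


Take 44 from B
Take 50 from A
Take 52 from B
Take 61 from A
Take 66 from A
Take 92 from A

Merged: [44, 50, 52, 61, 66, 92, 93]


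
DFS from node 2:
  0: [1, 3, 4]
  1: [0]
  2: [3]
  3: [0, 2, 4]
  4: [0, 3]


Visit 2, push [3]
Visit 3, push [4, 0]
Visit 0, push [4, 1]
Visit 1, push []
Visit 4, push []

DFS order: [2, 3, 0, 1, 4]


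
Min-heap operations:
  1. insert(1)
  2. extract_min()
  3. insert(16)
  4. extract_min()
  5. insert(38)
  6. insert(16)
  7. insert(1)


insert(1) -> [1]
extract_min()->1, []
insert(16) -> [16]
extract_min()->16, []
insert(38) -> [38]
insert(16) -> [16, 38]
insert(1) -> [1, 38, 16]

Final heap: [1, 38, 16]


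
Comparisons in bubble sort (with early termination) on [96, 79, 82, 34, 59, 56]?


Algorithm: bubble sort (with early termination)
Input: [96, 79, 82, 34, 59, 56]
Sorted: [34, 56, 59, 79, 82, 96]

15


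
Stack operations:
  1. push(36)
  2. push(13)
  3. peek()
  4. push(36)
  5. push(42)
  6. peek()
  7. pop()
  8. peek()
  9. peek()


push(36) -> [36]
push(13) -> [36, 13]
peek()->13
push(36) -> [36, 13, 36]
push(42) -> [36, 13, 36, 42]
peek()->42
pop()->42, [36, 13, 36]
peek()->36
peek()->36

Final stack: [36, 13, 36]


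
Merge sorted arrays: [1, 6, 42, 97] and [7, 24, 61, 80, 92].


Take 1 from A
Take 6 from A
Take 7 from B
Take 24 from B
Take 42 from A
Take 61 from B
Take 80 from B
Take 92 from B

Merged: [1, 6, 7, 24, 42, 61, 80, 92, 97]


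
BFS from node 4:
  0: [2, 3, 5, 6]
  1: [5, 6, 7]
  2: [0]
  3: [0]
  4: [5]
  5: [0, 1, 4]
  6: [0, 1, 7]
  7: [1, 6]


Visit 4, enqueue [5]
Visit 5, enqueue [0, 1]
Visit 0, enqueue [2, 3, 6]
Visit 1, enqueue [7]
Visit 2, enqueue []
Visit 3, enqueue []
Visit 6, enqueue []
Visit 7, enqueue []

BFS order: [4, 5, 0, 1, 2, 3, 6, 7]


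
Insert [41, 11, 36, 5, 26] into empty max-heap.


Insert 41: [41]
Insert 11: [41, 11]
Insert 36: [41, 11, 36]
Insert 5: [41, 11, 36, 5]
Insert 26: [41, 26, 36, 5, 11]

Final heap: [41, 26, 36, 5, 11]


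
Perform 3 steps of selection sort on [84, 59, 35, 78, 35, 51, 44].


Initial: [84, 59, 35, 78, 35, 51, 44]
Step 1: min=35 at 2
  Swap: [35, 59, 84, 78, 35, 51, 44]
Step 2: min=35 at 4
  Swap: [35, 35, 84, 78, 59, 51, 44]
Step 3: min=44 at 6
  Swap: [35, 35, 44, 78, 59, 51, 84]

After 3 steps: [35, 35, 44, 78, 59, 51, 84]


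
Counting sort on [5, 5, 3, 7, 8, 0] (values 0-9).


Input: [5, 5, 3, 7, 8, 0]
Counts: [1, 0, 0, 1, 0, 2, 0, 1, 1, 0]

Sorted: [0, 3, 5, 5, 7, 8]


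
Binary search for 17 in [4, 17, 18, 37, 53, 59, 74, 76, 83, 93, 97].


Step 1: lo=0, hi=10, mid=5, val=59
Step 2: lo=0, hi=4, mid=2, val=18
Step 3: lo=0, hi=1, mid=0, val=4
Step 4: lo=1, hi=1, mid=1, val=17

Found at index 1


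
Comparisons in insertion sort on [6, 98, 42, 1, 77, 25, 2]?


Algorithm: insertion sort
Input: [6, 98, 42, 1, 77, 25, 2]
Sorted: [1, 2, 6, 25, 42, 77, 98]

18


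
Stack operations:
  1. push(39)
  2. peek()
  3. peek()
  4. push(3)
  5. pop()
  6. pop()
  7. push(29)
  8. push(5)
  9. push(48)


push(39) -> [39]
peek()->39
peek()->39
push(3) -> [39, 3]
pop()->3, [39]
pop()->39, []
push(29) -> [29]
push(5) -> [29, 5]
push(48) -> [29, 5, 48]

Final stack: [29, 5, 48]


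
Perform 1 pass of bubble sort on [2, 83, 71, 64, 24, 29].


Initial: [2, 83, 71, 64, 24, 29]
Pass 1: [2, 71, 64, 24, 29, 83] (4 swaps)

After 1 pass: [2, 71, 64, 24, 29, 83]


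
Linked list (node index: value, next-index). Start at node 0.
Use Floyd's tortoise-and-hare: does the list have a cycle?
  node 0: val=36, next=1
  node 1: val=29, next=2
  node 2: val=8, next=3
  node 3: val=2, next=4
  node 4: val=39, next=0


Floyd's tortoise (slow, +1) and hare (fast, +2):
  init: slow=0, fast=0
  step 1: slow=1, fast=2
  step 2: slow=2, fast=4
  step 3: slow=3, fast=1
  step 4: slow=4, fast=3
  step 5: slow=0, fast=0
  slow == fast at node 0: cycle detected

Cycle: yes


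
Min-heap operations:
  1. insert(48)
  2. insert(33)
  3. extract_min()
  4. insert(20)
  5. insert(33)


insert(48) -> [48]
insert(33) -> [33, 48]
extract_min()->33, [48]
insert(20) -> [20, 48]
insert(33) -> [20, 48, 33]

Final heap: [20, 48, 33]


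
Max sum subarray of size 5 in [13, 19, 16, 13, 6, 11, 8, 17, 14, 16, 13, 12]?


[0:5]: 67
[1:6]: 65
[2:7]: 54
[3:8]: 55
[4:9]: 56
[5:10]: 66
[6:11]: 68
[7:12]: 72

Max: 72 at [7:12]


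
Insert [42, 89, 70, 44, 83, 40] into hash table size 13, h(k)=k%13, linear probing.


Insert 42: h=3 -> slot 3
Insert 89: h=11 -> slot 11
Insert 70: h=5 -> slot 5
Insert 44: h=5, 1 probes -> slot 6
Insert 83: h=5, 2 probes -> slot 7
Insert 40: h=1 -> slot 1

Table: [None, 40, None, 42, None, 70, 44, 83, None, None, None, 89, None]


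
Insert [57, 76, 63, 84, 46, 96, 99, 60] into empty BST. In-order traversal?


Insert 57: root
Insert 76: R from 57
Insert 63: R from 57 -> L from 76
Insert 84: R from 57 -> R from 76
Insert 46: L from 57
Insert 96: R from 57 -> R from 76 -> R from 84
Insert 99: R from 57 -> R from 76 -> R from 84 -> R from 96
Insert 60: R from 57 -> L from 76 -> L from 63

In-order: [46, 57, 60, 63, 76, 84, 96, 99]


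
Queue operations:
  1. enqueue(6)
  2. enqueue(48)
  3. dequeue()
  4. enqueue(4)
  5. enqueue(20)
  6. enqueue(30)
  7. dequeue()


enqueue(6) -> [6]
enqueue(48) -> [6, 48]
dequeue()->6, [48]
enqueue(4) -> [48, 4]
enqueue(20) -> [48, 4, 20]
enqueue(30) -> [48, 4, 20, 30]
dequeue()->48, [4, 20, 30]

Final queue: [4, 20, 30]


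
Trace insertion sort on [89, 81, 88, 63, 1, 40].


Initial: [89, 81, 88, 63, 1, 40]
Insert 81: [81, 89, 88, 63, 1, 40]
Insert 88: [81, 88, 89, 63, 1, 40]
Insert 63: [63, 81, 88, 89, 1, 40]
Insert 1: [1, 63, 81, 88, 89, 40]
Insert 40: [1, 40, 63, 81, 88, 89]

Sorted: [1, 40, 63, 81, 88, 89]


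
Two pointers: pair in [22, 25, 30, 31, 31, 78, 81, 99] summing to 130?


lo=0(22)+hi=7(99)=121
lo=1(25)+hi=7(99)=124
lo=2(30)+hi=7(99)=129
lo=3(31)+hi=7(99)=130

Yes: 31+99=130


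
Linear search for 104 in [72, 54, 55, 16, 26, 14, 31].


i=0: 72!=104
i=1: 54!=104
i=2: 55!=104
i=3: 16!=104
i=4: 26!=104
i=5: 14!=104
i=6: 31!=104

Not found, 7 comps


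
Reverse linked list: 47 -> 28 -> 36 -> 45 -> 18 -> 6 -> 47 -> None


Step 1: curr=47, set curr.next=prev(None) | reversed so far: 47
Step 2: curr=28, set curr.next=prev(47) | reversed so far: 28 -> 47
Step 3: curr=36, set curr.next=prev(28) | reversed so far: 36 -> 28 -> 47
Step 4: curr=45, set curr.next=prev(36) | reversed so far: 45 -> 36 -> 28 -> 47
Step 5: curr=18, set curr.next=prev(45) | reversed so far: 18 -> 45 -> 36 -> 28 -> 47
Step 6: curr=6, set curr.next=prev(18) | reversed so far: 6 -> 18 -> 45 -> 36 -> 28 -> 47
Step 7: curr=47, set curr.next=prev(6) | reversed so far: 47 -> 6 -> 18 -> 45 -> 36 -> 28 -> 47

47 -> 6 -> 18 -> 45 -> 36 -> 28 -> 47 -> None


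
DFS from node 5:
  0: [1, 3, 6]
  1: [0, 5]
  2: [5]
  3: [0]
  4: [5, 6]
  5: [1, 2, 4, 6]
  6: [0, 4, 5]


Visit 5, push [6, 4, 2, 1]
Visit 1, push [0]
Visit 0, push [6, 3]
Visit 3, push []
Visit 6, push [4]
Visit 4, push []
Visit 2, push []

DFS order: [5, 1, 0, 3, 6, 4, 2]


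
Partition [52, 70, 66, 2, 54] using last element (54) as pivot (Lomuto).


Pivot: 54
  52 <= 54: advance i (no swap)
  2 <= 54: swap -> [52, 2, 66, 70, 54]
Place pivot at 2: [52, 2, 54, 70, 66]

Partitioned: [52, 2, 54, 70, 66]


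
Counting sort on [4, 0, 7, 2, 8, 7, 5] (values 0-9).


Input: [4, 0, 7, 2, 8, 7, 5]
Counts: [1, 0, 1, 0, 1, 1, 0, 2, 1, 0]

Sorted: [0, 2, 4, 5, 7, 7, 8]


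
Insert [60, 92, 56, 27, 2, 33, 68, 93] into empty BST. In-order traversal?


Insert 60: root
Insert 92: R from 60
Insert 56: L from 60
Insert 27: L from 60 -> L from 56
Insert 2: L from 60 -> L from 56 -> L from 27
Insert 33: L from 60 -> L from 56 -> R from 27
Insert 68: R from 60 -> L from 92
Insert 93: R from 60 -> R from 92

In-order: [2, 27, 33, 56, 60, 68, 92, 93]


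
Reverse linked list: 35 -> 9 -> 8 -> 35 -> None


Step 1: curr=35, set curr.next=prev(None) | reversed so far: 35
Step 2: curr=9, set curr.next=prev(35) | reversed so far: 9 -> 35
Step 3: curr=8, set curr.next=prev(9) | reversed so far: 8 -> 9 -> 35
Step 4: curr=35, set curr.next=prev(8) | reversed so far: 35 -> 8 -> 9 -> 35

35 -> 8 -> 9 -> 35 -> None


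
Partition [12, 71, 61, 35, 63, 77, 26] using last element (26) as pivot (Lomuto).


Pivot: 26
  12 <= 26: advance i (no swap)
Place pivot at 1: [12, 26, 61, 35, 63, 77, 71]

Partitioned: [12, 26, 61, 35, 63, 77, 71]


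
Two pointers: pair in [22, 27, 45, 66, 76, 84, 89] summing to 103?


lo=0(22)+hi=6(89)=111
lo=0(22)+hi=5(84)=106
lo=0(22)+hi=4(76)=98
lo=1(27)+hi=4(76)=103

Yes: 27+76=103


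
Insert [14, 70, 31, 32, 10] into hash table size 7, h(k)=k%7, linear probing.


Insert 14: h=0 -> slot 0
Insert 70: h=0, 1 probes -> slot 1
Insert 31: h=3 -> slot 3
Insert 32: h=4 -> slot 4
Insert 10: h=3, 2 probes -> slot 5

Table: [14, 70, None, 31, 32, 10, None]


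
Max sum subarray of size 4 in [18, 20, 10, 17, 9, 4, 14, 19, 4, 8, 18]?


[0:4]: 65
[1:5]: 56
[2:6]: 40
[3:7]: 44
[4:8]: 46
[5:9]: 41
[6:10]: 45
[7:11]: 49

Max: 65 at [0:4]


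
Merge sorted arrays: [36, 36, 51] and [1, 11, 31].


Take 1 from B
Take 11 from B
Take 31 from B

Merged: [1, 11, 31, 36, 36, 51]


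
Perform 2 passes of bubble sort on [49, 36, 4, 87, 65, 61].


Initial: [49, 36, 4, 87, 65, 61]
Pass 1: [36, 4, 49, 65, 61, 87] (4 swaps)
Pass 2: [4, 36, 49, 61, 65, 87] (2 swaps)

After 2 passes: [4, 36, 49, 61, 65, 87]


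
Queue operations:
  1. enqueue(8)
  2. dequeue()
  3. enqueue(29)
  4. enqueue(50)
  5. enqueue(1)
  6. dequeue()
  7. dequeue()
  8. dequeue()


enqueue(8) -> [8]
dequeue()->8, []
enqueue(29) -> [29]
enqueue(50) -> [29, 50]
enqueue(1) -> [29, 50, 1]
dequeue()->29, [50, 1]
dequeue()->50, [1]
dequeue()->1, []

Final queue: []


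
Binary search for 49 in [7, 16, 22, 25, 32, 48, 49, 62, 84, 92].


Step 1: lo=0, hi=9, mid=4, val=32
Step 2: lo=5, hi=9, mid=7, val=62
Step 3: lo=5, hi=6, mid=5, val=48
Step 4: lo=6, hi=6, mid=6, val=49

Found at index 6


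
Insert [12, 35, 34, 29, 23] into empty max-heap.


Insert 12: [12]
Insert 35: [35, 12]
Insert 34: [35, 12, 34]
Insert 29: [35, 29, 34, 12]
Insert 23: [35, 29, 34, 12, 23]

Final heap: [35, 29, 34, 12, 23]


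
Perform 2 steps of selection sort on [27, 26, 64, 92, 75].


Initial: [27, 26, 64, 92, 75]
Step 1: min=26 at 1
  Swap: [26, 27, 64, 92, 75]
Step 2: min=27 at 1
  Swap: [26, 27, 64, 92, 75]

After 2 steps: [26, 27, 64, 92, 75]


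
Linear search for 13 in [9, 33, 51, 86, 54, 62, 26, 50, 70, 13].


i=0: 9!=13
i=1: 33!=13
i=2: 51!=13
i=3: 86!=13
i=4: 54!=13
i=5: 62!=13
i=6: 26!=13
i=7: 50!=13
i=8: 70!=13
i=9: 13==13 found!

Found at 9, 10 comps


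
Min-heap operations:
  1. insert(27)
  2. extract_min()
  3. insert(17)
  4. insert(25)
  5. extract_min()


insert(27) -> [27]
extract_min()->27, []
insert(17) -> [17]
insert(25) -> [17, 25]
extract_min()->17, [25]

Final heap: [25]


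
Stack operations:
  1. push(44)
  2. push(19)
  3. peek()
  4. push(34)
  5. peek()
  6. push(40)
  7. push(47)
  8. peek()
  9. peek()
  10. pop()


push(44) -> [44]
push(19) -> [44, 19]
peek()->19
push(34) -> [44, 19, 34]
peek()->34
push(40) -> [44, 19, 34, 40]
push(47) -> [44, 19, 34, 40, 47]
peek()->47
peek()->47
pop()->47, [44, 19, 34, 40]

Final stack: [44, 19, 34, 40]


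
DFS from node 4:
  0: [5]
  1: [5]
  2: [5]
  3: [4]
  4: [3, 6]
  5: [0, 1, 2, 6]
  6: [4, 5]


Visit 4, push [6, 3]
Visit 3, push []
Visit 6, push [5]
Visit 5, push [2, 1, 0]
Visit 0, push []
Visit 1, push []
Visit 2, push []

DFS order: [4, 3, 6, 5, 0, 1, 2]


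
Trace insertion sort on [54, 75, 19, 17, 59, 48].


Initial: [54, 75, 19, 17, 59, 48]
Insert 75: [54, 75, 19, 17, 59, 48]
Insert 19: [19, 54, 75, 17, 59, 48]
Insert 17: [17, 19, 54, 75, 59, 48]
Insert 59: [17, 19, 54, 59, 75, 48]
Insert 48: [17, 19, 48, 54, 59, 75]

Sorted: [17, 19, 48, 54, 59, 75]


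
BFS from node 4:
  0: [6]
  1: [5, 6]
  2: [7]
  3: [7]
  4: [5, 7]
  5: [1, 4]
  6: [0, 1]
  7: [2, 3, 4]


Visit 4, enqueue [5, 7]
Visit 5, enqueue [1]
Visit 7, enqueue [2, 3]
Visit 1, enqueue [6]
Visit 2, enqueue []
Visit 3, enqueue []
Visit 6, enqueue [0]
Visit 0, enqueue []

BFS order: [4, 5, 7, 1, 2, 3, 6, 0]


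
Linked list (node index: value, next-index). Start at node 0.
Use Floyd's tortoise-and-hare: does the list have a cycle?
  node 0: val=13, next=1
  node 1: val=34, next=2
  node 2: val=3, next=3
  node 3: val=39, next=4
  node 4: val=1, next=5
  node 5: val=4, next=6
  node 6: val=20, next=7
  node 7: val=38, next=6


Floyd's tortoise (slow, +1) and hare (fast, +2):
  init: slow=0, fast=0
  step 1: slow=1, fast=2
  step 2: slow=2, fast=4
  step 3: slow=3, fast=6
  step 4: slow=4, fast=6
  step 5: slow=5, fast=6
  step 6: slow=6, fast=6
  slow == fast at node 6: cycle detected

Cycle: yes


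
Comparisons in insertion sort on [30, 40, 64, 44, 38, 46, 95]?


Algorithm: insertion sort
Input: [30, 40, 64, 44, 38, 46, 95]
Sorted: [30, 38, 40, 44, 46, 64, 95]

11


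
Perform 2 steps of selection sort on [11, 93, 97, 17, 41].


Initial: [11, 93, 97, 17, 41]
Step 1: min=11 at 0
  Swap: [11, 93, 97, 17, 41]
Step 2: min=17 at 3
  Swap: [11, 17, 97, 93, 41]

After 2 steps: [11, 17, 97, 93, 41]


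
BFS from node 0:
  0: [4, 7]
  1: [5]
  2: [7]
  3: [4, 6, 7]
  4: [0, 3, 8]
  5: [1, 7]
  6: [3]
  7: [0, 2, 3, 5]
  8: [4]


Visit 0, enqueue [4, 7]
Visit 4, enqueue [3, 8]
Visit 7, enqueue [2, 5]
Visit 3, enqueue [6]
Visit 8, enqueue []
Visit 2, enqueue []
Visit 5, enqueue [1]
Visit 6, enqueue []
Visit 1, enqueue []

BFS order: [0, 4, 7, 3, 8, 2, 5, 6, 1]


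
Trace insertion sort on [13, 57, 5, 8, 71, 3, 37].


Initial: [13, 57, 5, 8, 71, 3, 37]
Insert 57: [13, 57, 5, 8, 71, 3, 37]
Insert 5: [5, 13, 57, 8, 71, 3, 37]
Insert 8: [5, 8, 13, 57, 71, 3, 37]
Insert 71: [5, 8, 13, 57, 71, 3, 37]
Insert 3: [3, 5, 8, 13, 57, 71, 37]
Insert 37: [3, 5, 8, 13, 37, 57, 71]

Sorted: [3, 5, 8, 13, 37, 57, 71]


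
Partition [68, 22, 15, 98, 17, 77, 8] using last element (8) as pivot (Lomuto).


Pivot: 8
Place pivot at 0: [8, 22, 15, 98, 17, 77, 68]

Partitioned: [8, 22, 15, 98, 17, 77, 68]


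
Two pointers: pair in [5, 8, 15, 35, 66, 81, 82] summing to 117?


lo=0(5)+hi=6(82)=87
lo=1(8)+hi=6(82)=90
lo=2(15)+hi=6(82)=97
lo=3(35)+hi=6(82)=117

Yes: 35+82=117


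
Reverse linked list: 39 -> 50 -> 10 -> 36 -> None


Step 1: curr=39, set curr.next=prev(None) | reversed so far: 39
Step 2: curr=50, set curr.next=prev(39) | reversed so far: 50 -> 39
Step 3: curr=10, set curr.next=prev(50) | reversed so far: 10 -> 50 -> 39
Step 4: curr=36, set curr.next=prev(10) | reversed so far: 36 -> 10 -> 50 -> 39

36 -> 10 -> 50 -> 39 -> None


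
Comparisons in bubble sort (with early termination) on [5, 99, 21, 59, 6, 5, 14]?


Algorithm: bubble sort (with early termination)
Input: [5, 99, 21, 59, 6, 5, 14]
Sorted: [5, 5, 6, 14, 21, 59, 99]

20


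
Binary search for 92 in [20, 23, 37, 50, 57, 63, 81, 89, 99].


Step 1: lo=0, hi=8, mid=4, val=57
Step 2: lo=5, hi=8, mid=6, val=81
Step 3: lo=7, hi=8, mid=7, val=89
Step 4: lo=8, hi=8, mid=8, val=99

Not found


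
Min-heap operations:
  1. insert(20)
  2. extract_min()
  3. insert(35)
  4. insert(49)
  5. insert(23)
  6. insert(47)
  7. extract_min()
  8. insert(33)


insert(20) -> [20]
extract_min()->20, []
insert(35) -> [35]
insert(49) -> [35, 49]
insert(23) -> [23, 49, 35]
insert(47) -> [23, 47, 35, 49]
extract_min()->23, [35, 47, 49]
insert(33) -> [33, 35, 49, 47]

Final heap: [33, 35, 49, 47]


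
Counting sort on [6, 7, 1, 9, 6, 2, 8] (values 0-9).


Input: [6, 7, 1, 9, 6, 2, 8]
Counts: [0, 1, 1, 0, 0, 0, 2, 1, 1, 1]

Sorted: [1, 2, 6, 6, 7, 8, 9]


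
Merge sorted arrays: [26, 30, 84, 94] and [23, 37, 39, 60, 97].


Take 23 from B
Take 26 from A
Take 30 from A
Take 37 from B
Take 39 from B
Take 60 from B
Take 84 from A
Take 94 from A

Merged: [23, 26, 30, 37, 39, 60, 84, 94, 97]


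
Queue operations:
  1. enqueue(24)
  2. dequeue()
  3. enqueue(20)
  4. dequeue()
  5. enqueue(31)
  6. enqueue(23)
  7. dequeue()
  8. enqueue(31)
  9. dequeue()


enqueue(24) -> [24]
dequeue()->24, []
enqueue(20) -> [20]
dequeue()->20, []
enqueue(31) -> [31]
enqueue(23) -> [31, 23]
dequeue()->31, [23]
enqueue(31) -> [23, 31]
dequeue()->23, [31]

Final queue: [31]


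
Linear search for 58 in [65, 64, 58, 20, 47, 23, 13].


i=0: 65!=58
i=1: 64!=58
i=2: 58==58 found!

Found at 2, 3 comps


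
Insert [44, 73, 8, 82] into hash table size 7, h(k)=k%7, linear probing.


Insert 44: h=2 -> slot 2
Insert 73: h=3 -> slot 3
Insert 8: h=1 -> slot 1
Insert 82: h=5 -> slot 5

Table: [None, 8, 44, 73, None, 82, None]


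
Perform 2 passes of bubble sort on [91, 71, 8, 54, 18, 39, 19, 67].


Initial: [91, 71, 8, 54, 18, 39, 19, 67]
Pass 1: [71, 8, 54, 18, 39, 19, 67, 91] (7 swaps)
Pass 2: [8, 54, 18, 39, 19, 67, 71, 91] (6 swaps)

After 2 passes: [8, 54, 18, 39, 19, 67, 71, 91]


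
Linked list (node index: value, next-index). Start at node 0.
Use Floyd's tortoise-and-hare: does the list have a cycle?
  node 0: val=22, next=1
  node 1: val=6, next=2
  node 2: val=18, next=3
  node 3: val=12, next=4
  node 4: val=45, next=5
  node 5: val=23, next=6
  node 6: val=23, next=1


Floyd's tortoise (slow, +1) and hare (fast, +2):
  init: slow=0, fast=0
  step 1: slow=1, fast=2
  step 2: slow=2, fast=4
  step 3: slow=3, fast=6
  step 4: slow=4, fast=2
  step 5: slow=5, fast=4
  step 6: slow=6, fast=6
  slow == fast at node 6: cycle detected

Cycle: yes


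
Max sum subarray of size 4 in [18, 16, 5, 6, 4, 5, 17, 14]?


[0:4]: 45
[1:5]: 31
[2:6]: 20
[3:7]: 32
[4:8]: 40

Max: 45 at [0:4]


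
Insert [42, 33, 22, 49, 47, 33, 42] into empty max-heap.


Insert 42: [42]
Insert 33: [42, 33]
Insert 22: [42, 33, 22]
Insert 49: [49, 42, 22, 33]
Insert 47: [49, 47, 22, 33, 42]
Insert 33: [49, 47, 33, 33, 42, 22]
Insert 42: [49, 47, 42, 33, 42, 22, 33]

Final heap: [49, 47, 42, 33, 42, 22, 33]


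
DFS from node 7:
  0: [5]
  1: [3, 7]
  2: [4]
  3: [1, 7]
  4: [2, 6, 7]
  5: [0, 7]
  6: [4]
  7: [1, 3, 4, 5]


Visit 7, push [5, 4, 3, 1]
Visit 1, push [3]
Visit 3, push []
Visit 4, push [6, 2]
Visit 2, push []
Visit 6, push []
Visit 5, push [0]
Visit 0, push []

DFS order: [7, 1, 3, 4, 2, 6, 5, 0]


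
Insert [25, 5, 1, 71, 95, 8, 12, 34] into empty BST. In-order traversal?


Insert 25: root
Insert 5: L from 25
Insert 1: L from 25 -> L from 5
Insert 71: R from 25
Insert 95: R from 25 -> R from 71
Insert 8: L from 25 -> R from 5
Insert 12: L from 25 -> R from 5 -> R from 8
Insert 34: R from 25 -> L from 71

In-order: [1, 5, 8, 12, 25, 34, 71, 95]


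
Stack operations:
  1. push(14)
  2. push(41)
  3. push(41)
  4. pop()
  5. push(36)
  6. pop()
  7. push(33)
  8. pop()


push(14) -> [14]
push(41) -> [14, 41]
push(41) -> [14, 41, 41]
pop()->41, [14, 41]
push(36) -> [14, 41, 36]
pop()->36, [14, 41]
push(33) -> [14, 41, 33]
pop()->33, [14, 41]

Final stack: [14, 41]


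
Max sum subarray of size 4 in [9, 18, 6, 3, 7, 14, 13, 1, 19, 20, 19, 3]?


[0:4]: 36
[1:5]: 34
[2:6]: 30
[3:7]: 37
[4:8]: 35
[5:9]: 47
[6:10]: 53
[7:11]: 59
[8:12]: 61

Max: 61 at [8:12]


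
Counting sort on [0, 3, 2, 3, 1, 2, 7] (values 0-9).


Input: [0, 3, 2, 3, 1, 2, 7]
Counts: [1, 1, 2, 2, 0, 0, 0, 1, 0, 0]

Sorted: [0, 1, 2, 2, 3, 3, 7]


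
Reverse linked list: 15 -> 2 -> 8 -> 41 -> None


Step 1: curr=15, set curr.next=prev(None) | reversed so far: 15
Step 2: curr=2, set curr.next=prev(15) | reversed so far: 2 -> 15
Step 3: curr=8, set curr.next=prev(2) | reversed so far: 8 -> 2 -> 15
Step 4: curr=41, set curr.next=prev(8) | reversed so far: 41 -> 8 -> 2 -> 15

41 -> 8 -> 2 -> 15 -> None


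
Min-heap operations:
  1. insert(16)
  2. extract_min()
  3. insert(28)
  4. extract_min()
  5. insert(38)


insert(16) -> [16]
extract_min()->16, []
insert(28) -> [28]
extract_min()->28, []
insert(38) -> [38]

Final heap: [38]


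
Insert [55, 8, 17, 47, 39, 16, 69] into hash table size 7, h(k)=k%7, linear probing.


Insert 55: h=6 -> slot 6
Insert 8: h=1 -> slot 1
Insert 17: h=3 -> slot 3
Insert 47: h=5 -> slot 5
Insert 39: h=4 -> slot 4
Insert 16: h=2 -> slot 2
Insert 69: h=6, 1 probes -> slot 0

Table: [69, 8, 16, 17, 39, 47, 55]


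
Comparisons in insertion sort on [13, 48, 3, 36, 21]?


Algorithm: insertion sort
Input: [13, 48, 3, 36, 21]
Sorted: [3, 13, 21, 36, 48]

8


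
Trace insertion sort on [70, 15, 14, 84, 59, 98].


Initial: [70, 15, 14, 84, 59, 98]
Insert 15: [15, 70, 14, 84, 59, 98]
Insert 14: [14, 15, 70, 84, 59, 98]
Insert 84: [14, 15, 70, 84, 59, 98]
Insert 59: [14, 15, 59, 70, 84, 98]
Insert 98: [14, 15, 59, 70, 84, 98]

Sorted: [14, 15, 59, 70, 84, 98]


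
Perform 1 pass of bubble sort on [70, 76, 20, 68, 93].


Initial: [70, 76, 20, 68, 93]
Pass 1: [70, 20, 68, 76, 93] (2 swaps)

After 1 pass: [70, 20, 68, 76, 93]


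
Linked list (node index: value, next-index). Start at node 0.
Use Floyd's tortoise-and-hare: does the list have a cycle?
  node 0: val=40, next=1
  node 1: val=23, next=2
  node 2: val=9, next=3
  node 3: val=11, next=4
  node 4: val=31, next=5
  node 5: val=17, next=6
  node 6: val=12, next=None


Floyd's tortoise (slow, +1) and hare (fast, +2):
  init: slow=0, fast=0
  step 1: slow=1, fast=2
  step 2: slow=2, fast=4
  step 3: slow=3, fast=6
  step 4: fast -> None, no cycle

Cycle: no


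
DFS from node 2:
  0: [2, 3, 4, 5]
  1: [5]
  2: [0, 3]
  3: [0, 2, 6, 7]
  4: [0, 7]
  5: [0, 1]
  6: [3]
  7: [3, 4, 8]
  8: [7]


Visit 2, push [3, 0]
Visit 0, push [5, 4, 3]
Visit 3, push [7, 6]
Visit 6, push []
Visit 7, push [8, 4]
Visit 4, push []
Visit 8, push []
Visit 5, push [1]
Visit 1, push []

DFS order: [2, 0, 3, 6, 7, 4, 8, 5, 1]


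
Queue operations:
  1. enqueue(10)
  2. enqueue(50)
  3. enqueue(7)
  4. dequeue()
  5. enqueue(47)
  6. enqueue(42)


enqueue(10) -> [10]
enqueue(50) -> [10, 50]
enqueue(7) -> [10, 50, 7]
dequeue()->10, [50, 7]
enqueue(47) -> [50, 7, 47]
enqueue(42) -> [50, 7, 47, 42]

Final queue: [50, 7, 47, 42]


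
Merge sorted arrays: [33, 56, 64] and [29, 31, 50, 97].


Take 29 from B
Take 31 from B
Take 33 from A
Take 50 from B
Take 56 from A
Take 64 from A

Merged: [29, 31, 33, 50, 56, 64, 97]


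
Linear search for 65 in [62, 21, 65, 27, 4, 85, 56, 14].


i=0: 62!=65
i=1: 21!=65
i=2: 65==65 found!

Found at 2, 3 comps


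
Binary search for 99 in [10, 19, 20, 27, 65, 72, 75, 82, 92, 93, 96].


Step 1: lo=0, hi=10, mid=5, val=72
Step 2: lo=6, hi=10, mid=8, val=92
Step 3: lo=9, hi=10, mid=9, val=93
Step 4: lo=10, hi=10, mid=10, val=96

Not found


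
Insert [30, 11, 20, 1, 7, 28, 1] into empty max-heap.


Insert 30: [30]
Insert 11: [30, 11]
Insert 20: [30, 11, 20]
Insert 1: [30, 11, 20, 1]
Insert 7: [30, 11, 20, 1, 7]
Insert 28: [30, 11, 28, 1, 7, 20]
Insert 1: [30, 11, 28, 1, 7, 20, 1]

Final heap: [30, 11, 28, 1, 7, 20, 1]


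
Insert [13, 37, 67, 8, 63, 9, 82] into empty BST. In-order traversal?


Insert 13: root
Insert 37: R from 13
Insert 67: R from 13 -> R from 37
Insert 8: L from 13
Insert 63: R from 13 -> R from 37 -> L from 67
Insert 9: L from 13 -> R from 8
Insert 82: R from 13 -> R from 37 -> R from 67

In-order: [8, 9, 13, 37, 63, 67, 82]


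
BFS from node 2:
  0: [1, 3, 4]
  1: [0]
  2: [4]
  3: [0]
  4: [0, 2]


Visit 2, enqueue [4]
Visit 4, enqueue [0]
Visit 0, enqueue [1, 3]
Visit 1, enqueue []
Visit 3, enqueue []

BFS order: [2, 4, 0, 1, 3]


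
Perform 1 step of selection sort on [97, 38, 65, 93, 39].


Initial: [97, 38, 65, 93, 39]
Step 1: min=38 at 1
  Swap: [38, 97, 65, 93, 39]

After 1 step: [38, 97, 65, 93, 39]


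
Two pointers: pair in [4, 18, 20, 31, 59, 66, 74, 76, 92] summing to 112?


lo=0(4)+hi=8(92)=96
lo=1(18)+hi=8(92)=110
lo=2(20)+hi=8(92)=112

Yes: 20+92=112


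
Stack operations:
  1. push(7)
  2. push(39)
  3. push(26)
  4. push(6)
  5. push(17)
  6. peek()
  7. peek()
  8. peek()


push(7) -> [7]
push(39) -> [7, 39]
push(26) -> [7, 39, 26]
push(6) -> [7, 39, 26, 6]
push(17) -> [7, 39, 26, 6, 17]
peek()->17
peek()->17
peek()->17

Final stack: [7, 39, 26, 6, 17]


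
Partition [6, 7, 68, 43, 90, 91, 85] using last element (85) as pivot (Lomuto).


Pivot: 85
  6 <= 85: advance i (no swap)
  7 <= 85: advance i (no swap)
  68 <= 85: advance i (no swap)
  43 <= 85: advance i (no swap)
Place pivot at 4: [6, 7, 68, 43, 85, 91, 90]

Partitioned: [6, 7, 68, 43, 85, 91, 90]


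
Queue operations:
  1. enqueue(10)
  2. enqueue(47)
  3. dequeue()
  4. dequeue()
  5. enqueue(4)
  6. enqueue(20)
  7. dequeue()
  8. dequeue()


enqueue(10) -> [10]
enqueue(47) -> [10, 47]
dequeue()->10, [47]
dequeue()->47, []
enqueue(4) -> [4]
enqueue(20) -> [4, 20]
dequeue()->4, [20]
dequeue()->20, []

Final queue: []


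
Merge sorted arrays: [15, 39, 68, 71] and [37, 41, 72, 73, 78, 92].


Take 15 from A
Take 37 from B
Take 39 from A
Take 41 from B
Take 68 from A
Take 71 from A

Merged: [15, 37, 39, 41, 68, 71, 72, 73, 78, 92]


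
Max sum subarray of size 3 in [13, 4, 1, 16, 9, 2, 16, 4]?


[0:3]: 18
[1:4]: 21
[2:5]: 26
[3:6]: 27
[4:7]: 27
[5:8]: 22

Max: 27 at [3:6]


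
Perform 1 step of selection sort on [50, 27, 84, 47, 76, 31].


Initial: [50, 27, 84, 47, 76, 31]
Step 1: min=27 at 1
  Swap: [27, 50, 84, 47, 76, 31]

After 1 step: [27, 50, 84, 47, 76, 31]


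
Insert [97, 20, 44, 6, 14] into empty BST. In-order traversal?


Insert 97: root
Insert 20: L from 97
Insert 44: L from 97 -> R from 20
Insert 6: L from 97 -> L from 20
Insert 14: L from 97 -> L from 20 -> R from 6

In-order: [6, 14, 20, 44, 97]


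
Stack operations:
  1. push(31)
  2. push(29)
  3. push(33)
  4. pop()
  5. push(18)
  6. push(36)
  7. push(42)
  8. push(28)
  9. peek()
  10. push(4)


push(31) -> [31]
push(29) -> [31, 29]
push(33) -> [31, 29, 33]
pop()->33, [31, 29]
push(18) -> [31, 29, 18]
push(36) -> [31, 29, 18, 36]
push(42) -> [31, 29, 18, 36, 42]
push(28) -> [31, 29, 18, 36, 42, 28]
peek()->28
push(4) -> [31, 29, 18, 36, 42, 28, 4]

Final stack: [31, 29, 18, 36, 42, 28, 4]
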